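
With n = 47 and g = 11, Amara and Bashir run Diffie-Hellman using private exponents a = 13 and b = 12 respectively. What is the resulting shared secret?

34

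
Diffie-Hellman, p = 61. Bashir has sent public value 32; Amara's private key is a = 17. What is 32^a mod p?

Shared key K = 32^17 mod 61.
32^1 ≡ 32 (mod 61)
32^2 = (32^1)^2 ≡ 32^2 = 1024 ≡ 48 (mod 61)
32^4 = (32^2)^2 ≡ 48^2 = 2304 ≡ 47 (mod 61)
32^8 = (32^4)^2 ≡ 47^2 = 2209 ≡ 13 (mod 61)
32^16 = (32^8)^2 ≡ 13^2 = 169 ≡ 47 (mod 61)
32^17 = 32^16 · 32^1 ≡ 47 · 32 ≡ 40 (mod 61).

40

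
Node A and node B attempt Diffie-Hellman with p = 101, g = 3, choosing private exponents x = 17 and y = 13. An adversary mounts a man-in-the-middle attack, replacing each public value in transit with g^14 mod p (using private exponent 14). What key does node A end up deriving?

Node A receives an adversary's public value M = 3^14 mod 101 instead of the honest one.
3^1 ≡ 3 (mod 101)
3^2 = (3^1)^2 ≡ 3^2 = 9 ≡ 9 (mod 101)
3^4 = (3^2)^2 ≡ 9^2 = 81 ≡ 81 (mod 101)
3^8 = (3^4)^2 ≡ 81^2 = 6561 ≡ 97 (mod 101)
3^14 = 3^8 · 3^4 · 3^2 ≡ 97 · 81 · 9 ≡ 13 (mod 101).
So M = 13. Node A computes K = M^17 mod 101.
13^1 ≡ 13 (mod 101)
13^2 = (13^1)^2 ≡ 13^2 = 169 ≡ 68 (mod 101)
13^4 = (13^2)^2 ≡ 68^2 = 4624 ≡ 79 (mod 101)
13^8 = (13^4)^2 ≡ 79^2 = 6241 ≡ 80 (mod 101)
13^16 = (13^8)^2 ≡ 80^2 = 6400 ≡ 37 (mod 101)
13^17 = 13^16 · 13^1 ≡ 37 · 13 ≡ 77 (mod 101).

77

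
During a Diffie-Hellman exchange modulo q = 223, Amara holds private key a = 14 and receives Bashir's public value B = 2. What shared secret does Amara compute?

Shared key K = 2^14 mod 223.
2^1 ≡ 2 (mod 223)
2^2 = (2^1)^2 ≡ 2^2 = 4 ≡ 4 (mod 223)
2^4 = (2^2)^2 ≡ 4^2 = 16 ≡ 16 (mod 223)
2^8 = (2^4)^2 ≡ 16^2 = 256 ≡ 33 (mod 223)
2^14 = 2^8 · 2^4 · 2^2 ≡ 33 · 16 · 4 ≡ 105 (mod 223).

105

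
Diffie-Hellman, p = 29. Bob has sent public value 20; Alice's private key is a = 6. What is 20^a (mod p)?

Shared key K = 20^6 mod 29.
20^1 ≡ 20 (mod 29)
20^2 = (20^1)^2 ≡ 20^2 = 400 ≡ 23 (mod 29)
20^4 = (20^2)^2 ≡ 23^2 = 529 ≡ 7 (mod 29)
20^6 = 20^4 · 20^2 ≡ 7 · 23 ≡ 16 (mod 29).

16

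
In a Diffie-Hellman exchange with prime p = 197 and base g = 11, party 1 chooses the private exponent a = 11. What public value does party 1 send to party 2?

184

Public value = 11^11 mod 197.
11^1 ≡ 11 (mod 197)
11^2 = (11^1)^2 ≡ 11^2 = 121 ≡ 121 (mod 197)
11^4 = (11^2)^2 ≡ 121^2 = 14641 ≡ 63 (mod 197)
11^8 = (11^4)^2 ≡ 63^2 = 3969 ≡ 29 (mod 197)
11^11 = 11^8 · 11^2 · 11^1 ≡ 29 · 121 · 11 ≡ 184 (mod 197).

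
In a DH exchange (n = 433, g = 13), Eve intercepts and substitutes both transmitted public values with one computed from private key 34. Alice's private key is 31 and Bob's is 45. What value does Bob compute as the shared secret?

Bob receives Eve's public value M = 13^34 mod 433 instead of the honest one.
13^1 ≡ 13 (mod 433)
13^2 = (13^1)^2 ≡ 13^2 = 169 ≡ 169 (mod 433)
13^4 = (13^2)^2 ≡ 169^2 = 28561 ≡ 416 (mod 433)
13^8 = (13^4)^2 ≡ 416^2 = 173056 ≡ 289 (mod 433)
13^16 = (13^8)^2 ≡ 289^2 = 83521 ≡ 385 (mod 433)
13^32 = (13^16)^2 ≡ 385^2 = 148225 ≡ 139 (mod 433)
13^34 = 13^32 · 13^2 ≡ 139 · 169 ≡ 109 (mod 433).
So M = 109. Bob computes K = M^45 mod 433.
109^1 ≡ 109 (mod 433)
109^2 = (109^1)^2 ≡ 109^2 = 11881 ≡ 190 (mod 433)
109^4 = (109^2)^2 ≡ 190^2 = 36100 ≡ 161 (mod 433)
109^8 = (109^4)^2 ≡ 161^2 = 25921 ≡ 374 (mod 433)
109^16 = (109^8)^2 ≡ 374^2 = 139876 ≡ 17 (mod 433)
109^32 = (109^16)^2 ≡ 17^2 = 289 ≡ 289 (mod 433)
109^45 = 109^32 · 109^8 · 109^4 · 109^1 ≡ 289 · 374 · 161 · 109 ≡ 115 (mod 433).

115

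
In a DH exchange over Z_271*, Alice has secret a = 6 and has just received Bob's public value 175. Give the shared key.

Shared key K = 175^6 mod 271.
175^1 ≡ 175 (mod 271)
175^2 = (175^1)^2 ≡ 175^2 = 30625 ≡ 2 (mod 271)
175^4 = (175^2)^2 ≡ 2^2 = 4 ≡ 4 (mod 271)
175^6 = 175^4 · 175^2 ≡ 4 · 2 ≡ 8 (mod 271).

8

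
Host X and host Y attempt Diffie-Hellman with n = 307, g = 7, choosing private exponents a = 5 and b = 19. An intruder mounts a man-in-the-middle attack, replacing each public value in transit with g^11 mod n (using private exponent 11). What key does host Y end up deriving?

Host Y receives an intruder's public value M = 7^11 mod 307 instead of the honest one.
7^1 ≡ 7 (mod 307)
7^2 = (7^1)^2 ≡ 7^2 = 49 ≡ 49 (mod 307)
7^4 = (7^2)^2 ≡ 49^2 = 2401 ≡ 252 (mod 307)
7^8 = (7^4)^2 ≡ 252^2 = 63504 ≡ 262 (mod 307)
7^11 = 7^8 · 7^2 · 7^1 ≡ 262 · 49 · 7 ≡ 222 (mod 307).
So M = 222. Host Y computes K = M^19 mod 307.
222^1 ≡ 222 (mod 307)
222^2 = (222^1)^2 ≡ 222^2 = 49284 ≡ 164 (mod 307)
222^4 = (222^2)^2 ≡ 164^2 = 26896 ≡ 187 (mod 307)
222^8 = (222^4)^2 ≡ 187^2 = 34969 ≡ 278 (mod 307)
222^16 = (222^8)^2 ≡ 278^2 = 77284 ≡ 227 (mod 307)
222^19 = 222^16 · 222^2 · 222^1 ≡ 227 · 164 · 222 ≡ 176 (mod 307).

176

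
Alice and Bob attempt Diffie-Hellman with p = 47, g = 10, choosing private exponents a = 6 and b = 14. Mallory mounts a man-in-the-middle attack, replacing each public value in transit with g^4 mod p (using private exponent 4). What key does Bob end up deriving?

Bob receives Mallory's public value M = 10^4 mod 47 instead of the honest one.
10^1 ≡ 10 (mod 47)
10^2 = (10^1)^2 ≡ 10^2 = 100 ≡ 6 (mod 47)
10^4 = (10^2)^2 ≡ 6^2 = 36 ≡ 36 (mod 47)
So M = 36. Bob computes K = M^14 mod 47.
36^1 ≡ 36 (mod 47)
36^2 = (36^1)^2 ≡ 36^2 = 1296 ≡ 27 (mod 47)
36^4 = (36^2)^2 ≡ 27^2 = 729 ≡ 24 (mod 47)
36^8 = (36^4)^2 ≡ 24^2 = 576 ≡ 12 (mod 47)
36^14 = 36^8 · 36^4 · 36^2 ≡ 12 · 24 · 27 ≡ 21 (mod 47).

21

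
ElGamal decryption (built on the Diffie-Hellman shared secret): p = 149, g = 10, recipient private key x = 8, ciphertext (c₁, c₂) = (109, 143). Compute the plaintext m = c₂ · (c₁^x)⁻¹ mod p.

120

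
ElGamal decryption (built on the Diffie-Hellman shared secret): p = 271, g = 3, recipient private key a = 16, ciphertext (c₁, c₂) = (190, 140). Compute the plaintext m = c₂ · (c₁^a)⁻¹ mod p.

Shared mask s = c₁^a mod p = 190^16 mod 271.
190^1 ≡ 190 (mod 271)
190^2 = (190^1)^2 ≡ 190^2 = 36100 ≡ 57 (mod 271)
190^4 = (190^2)^2 ≡ 57^2 = 3249 ≡ 268 (mod 271)
190^8 = (190^4)^2 ≡ 268^2 = 71824 ≡ 9 (mod 271)
190^16 = (190^8)^2 ≡ 9^2 = 81 ≡ 81 (mod 271)
So s = 81; s⁻¹ ≡ 87 (mod 271).
m = c₂ · s⁻¹ mod 271 = 140 · 87 mod 271 = 256.

256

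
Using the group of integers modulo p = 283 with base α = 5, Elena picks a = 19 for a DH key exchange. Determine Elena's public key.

72

Public value = 5^{19} \pmod{283}.
5^1 ≡ 5 (mod 283)
5^2 = (5^1)^2 ≡ 5^2 = 25 ≡ 25 (mod 283)
5^4 = (5^2)^2 ≡ 25^2 = 625 ≡ 59 (mod 283)
5^8 = (5^4)^2 ≡ 59^2 = 3481 ≡ 85 (mod 283)
5^16 = (5^8)^2 ≡ 85^2 = 7225 ≡ 150 (mod 283)
5^19 = 5^16 · 5^2 · 5^1 ≡ 150 · 25 · 5 ≡ 72 (mod 283).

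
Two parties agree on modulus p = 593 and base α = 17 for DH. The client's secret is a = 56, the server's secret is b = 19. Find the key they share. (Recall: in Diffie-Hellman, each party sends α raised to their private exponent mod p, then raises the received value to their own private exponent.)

148

The server sends B = α^b mod p = 17^19 mod 593.
17^1 ≡ 17 (mod 593)
17^2 = (17^1)^2 ≡ 17^2 = 289 ≡ 289 (mod 593)
17^4 = (17^2)^2 ≡ 289^2 = 83521 ≡ 501 (mod 593)
17^8 = (17^4)^2 ≡ 501^2 = 251001 ≡ 162 (mod 593)
17^16 = (17^8)^2 ≡ 162^2 = 26244 ≡ 152 (mod 593)
17^19 = 17^16 · 17^2 · 17^1 ≡ 152 · 289 · 17 ≡ 189 (mod 593).
So B = 189. The client then computes K = B^a mod p = 189^56 mod 593.
189^1 ≡ 189 (mod 593)
189^2 = (189^1)^2 ≡ 189^2 = 35721 ≡ 141 (mod 593)
189^4 = (189^2)^2 ≡ 141^2 = 19881 ≡ 312 (mod 593)
189^8 = (189^4)^2 ≡ 312^2 = 97344 ≡ 92 (mod 593)
189^16 = (189^8)^2 ≡ 92^2 = 8464 ≡ 162 (mod 593)
189^32 = (189^16)^2 ≡ 162^2 = 26244 ≡ 152 (mod 593)
189^56 = 189^32 · 189^16 · 189^8 ≡ 152 · 162 · 92 ≡ 148 (mod 593).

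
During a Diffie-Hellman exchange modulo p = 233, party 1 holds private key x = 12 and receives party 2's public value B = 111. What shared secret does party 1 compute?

Shared key K = 111^12 mod 233.
111^1 ≡ 111 (mod 233)
111^2 = (111^1)^2 ≡ 111^2 = 12321 ≡ 205 (mod 233)
111^4 = (111^2)^2 ≡ 205^2 = 42025 ≡ 85 (mod 233)
111^8 = (111^4)^2 ≡ 85^2 = 7225 ≡ 2 (mod 233)
111^12 = 111^8 · 111^4 ≡ 2 · 85 ≡ 170 (mod 233).

170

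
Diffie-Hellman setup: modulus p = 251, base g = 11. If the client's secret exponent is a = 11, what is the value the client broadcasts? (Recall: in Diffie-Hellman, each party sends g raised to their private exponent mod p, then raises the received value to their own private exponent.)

229

Public value = 11^11 (mod 251).
11^1 ≡ 11 (mod 251)
11^2 = (11^1)^2 ≡ 11^2 = 121 ≡ 121 (mod 251)
11^4 = (11^2)^2 ≡ 121^2 = 14641 ≡ 83 (mod 251)
11^8 = (11^4)^2 ≡ 83^2 = 6889 ≡ 112 (mod 251)
11^11 = 11^8 · 11^2 · 11^1 ≡ 112 · 121 · 11 ≡ 229 (mod 251).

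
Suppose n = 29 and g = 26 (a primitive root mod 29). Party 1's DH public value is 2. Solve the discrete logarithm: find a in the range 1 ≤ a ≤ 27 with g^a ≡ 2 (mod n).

Try successive powers of 26 modulo 29:
26^1 ≡ 26
26^2 ≡ 9
26^3 ≡ 2
Found: a = 3.

3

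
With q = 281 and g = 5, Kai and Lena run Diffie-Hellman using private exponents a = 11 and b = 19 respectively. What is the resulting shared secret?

Lena sends B = g^b mod q = 5^19 mod 281.
5^1 ≡ 5 (mod 281)
5^2 = (5^1)^2 ≡ 5^2 = 25 ≡ 25 (mod 281)
5^4 = (5^2)^2 ≡ 25^2 = 625 ≡ 63 (mod 281)
5^8 = (5^4)^2 ≡ 63^2 = 3969 ≡ 35 (mod 281)
5^16 = (5^8)^2 ≡ 35^2 = 1225 ≡ 101 (mod 281)
5^19 = 5^16 · 5^2 · 5^1 ≡ 101 · 25 · 5 ≡ 261 (mod 281).
So B = 261. Kai then computes K = B^a mod q = 261^11 mod 281.
261^1 ≡ 261 (mod 281)
261^2 = (261^1)^2 ≡ 261^2 = 68121 ≡ 119 (mod 281)
261^4 = (261^2)^2 ≡ 119^2 = 14161 ≡ 111 (mod 281)
261^8 = (261^4)^2 ≡ 111^2 = 12321 ≡ 238 (mod 281)
261^11 = 261^8 · 261^2 · 261^1 ≡ 238 · 119 · 261 ≡ 56 (mod 281).

56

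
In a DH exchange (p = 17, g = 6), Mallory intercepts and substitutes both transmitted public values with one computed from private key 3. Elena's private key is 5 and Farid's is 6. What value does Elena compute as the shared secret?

3

Elena receives Mallory's public value M = 6^3 mod 17 instead of the honest one.
6^1 ≡ 6 (mod 17)
6^2 = (6^1)^2 ≡ 6^2 = 36 ≡ 2 (mod 17)
6^3 = 6^2 · 6^1 ≡ 2 · 6 ≡ 12 (mod 17).
So M = 12. Elena computes K = M^5 mod 17.
12^1 ≡ 12 (mod 17)
12^2 = (12^1)^2 ≡ 12^2 = 144 ≡ 8 (mod 17)
12^4 = (12^2)^2 ≡ 8^2 = 64 ≡ 13 (mod 17)
12^5 = 12^4 · 12^1 ≡ 13 · 12 ≡ 3 (mod 17).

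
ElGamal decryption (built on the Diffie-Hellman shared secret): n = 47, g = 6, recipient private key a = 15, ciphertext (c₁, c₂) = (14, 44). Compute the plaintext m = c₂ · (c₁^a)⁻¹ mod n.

Shared mask s = c₁^a mod n = 14^15 mod 47.
14^1 ≡ 14 (mod 47)
14^2 = (14^1)^2 ≡ 14^2 = 196 ≡ 8 (mod 47)
14^4 = (14^2)^2 ≡ 8^2 = 64 ≡ 17 (mod 47)
14^8 = (14^4)^2 ≡ 17^2 = 289 ≡ 7 (mod 47)
14^15 = 14^8 · 14^4 · 14^2 · 14^1 ≡ 7 · 17 · 8 · 14 ≡ 27 (mod 47).
So s = 27; s⁻¹ ≡ 7 (mod 47).
m = c₂ · s⁻¹ mod 47 = 44 · 7 mod 47 = 26.

26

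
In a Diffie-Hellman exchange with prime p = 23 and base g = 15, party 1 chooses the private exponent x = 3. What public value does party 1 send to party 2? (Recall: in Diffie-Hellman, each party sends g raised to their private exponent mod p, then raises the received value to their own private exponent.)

Public value = 15^3 (mod 23).
15^1 ≡ 15 (mod 23)
15^2 = (15^1)^2 ≡ 15^2 = 225 ≡ 18 (mod 23)
15^3 = 15^2 · 15^1 ≡ 18 · 15 ≡ 17 (mod 23).

17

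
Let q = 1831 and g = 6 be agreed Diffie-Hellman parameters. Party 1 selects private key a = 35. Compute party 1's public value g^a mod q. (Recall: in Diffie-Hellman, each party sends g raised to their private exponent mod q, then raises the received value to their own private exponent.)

Public value = 6^35 mod 1831.
6^1 ≡ 6 (mod 1831)
6^2 = (6^1)^2 ≡ 6^2 = 36 ≡ 36 (mod 1831)
6^4 = (6^2)^2 ≡ 36^2 = 1296 ≡ 1296 (mod 1831)
6^8 = (6^4)^2 ≡ 1296^2 = 1679616 ≡ 589 (mod 1831)
6^16 = (6^8)^2 ≡ 589^2 = 346921 ≡ 862 (mod 1831)
6^32 = (6^16)^2 ≡ 862^2 = 743044 ≡ 1489 (mod 1831)
6^35 = 6^32 · 6^2 · 6^1 ≡ 1489 · 36 · 6 ≡ 1199 (mod 1831).

1199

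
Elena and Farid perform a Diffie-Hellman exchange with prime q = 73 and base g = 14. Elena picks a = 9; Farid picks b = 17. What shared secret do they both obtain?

10

Farid sends B = g^b mod q = 14^17 mod 73.
14^1 ≡ 14 (mod 73)
14^2 = (14^1)^2 ≡ 14^2 = 196 ≡ 50 (mod 73)
14^4 = (14^2)^2 ≡ 50^2 = 2500 ≡ 18 (mod 73)
14^8 = (14^4)^2 ≡ 18^2 = 324 ≡ 32 (mod 73)
14^16 = (14^8)^2 ≡ 32^2 = 1024 ≡ 2 (mod 73)
14^17 = 14^16 · 14^1 ≡ 2 · 14 ≡ 28 (mod 73).
So B = 28. Elena then computes K = B^a mod q = 28^9 mod 73.
28^1 ≡ 28 (mod 73)
28^2 = (28^1)^2 ≡ 28^2 = 784 ≡ 54 (mod 73)
28^4 = (28^2)^2 ≡ 54^2 = 2916 ≡ 69 (mod 73)
28^8 = (28^4)^2 ≡ 69^2 = 4761 ≡ 16 (mod 73)
28^9 = 28^8 · 28^1 ≡ 16 · 28 ≡ 10 (mod 73).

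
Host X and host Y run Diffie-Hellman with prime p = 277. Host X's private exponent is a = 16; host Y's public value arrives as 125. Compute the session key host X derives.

Shared key K = 125^16 mod 277.
125^1 ≡ 125 (mod 277)
125^2 = (125^1)^2 ≡ 125^2 = 15625 ≡ 113 (mod 277)
125^4 = (125^2)^2 ≡ 113^2 = 12769 ≡ 27 (mod 277)
125^8 = (125^4)^2 ≡ 27^2 = 729 ≡ 175 (mod 277)
125^16 = (125^8)^2 ≡ 175^2 = 30625 ≡ 155 (mod 277)

155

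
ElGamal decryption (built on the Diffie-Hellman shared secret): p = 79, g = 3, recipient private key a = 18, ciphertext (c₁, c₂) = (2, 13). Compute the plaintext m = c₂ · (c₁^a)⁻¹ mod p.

76

Shared mask s = c₁^a mod p = 2^18 mod 79.
2^1 ≡ 2 (mod 79)
2^2 = (2^1)^2 ≡ 2^2 = 4 ≡ 4 (mod 79)
2^4 = (2^2)^2 ≡ 4^2 = 16 ≡ 16 (mod 79)
2^8 = (2^4)^2 ≡ 16^2 = 256 ≡ 19 (mod 79)
2^16 = (2^8)^2 ≡ 19^2 = 361 ≡ 45 (mod 79)
2^18 = 2^16 · 2^2 ≡ 45 · 4 ≡ 22 (mod 79).
So s = 22; s⁻¹ ≡ 18 (mod 79).
m = c₂ · s⁻¹ mod 79 = 13 · 18 mod 79 = 76.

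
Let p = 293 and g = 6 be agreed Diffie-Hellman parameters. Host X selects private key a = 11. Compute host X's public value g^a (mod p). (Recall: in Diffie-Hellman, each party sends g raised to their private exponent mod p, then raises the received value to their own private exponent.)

Public value = 6^11 (mod 293).
6^1 ≡ 6 (mod 293)
6^2 = (6^1)^2 ≡ 6^2 = 36 ≡ 36 (mod 293)
6^4 = (6^2)^2 ≡ 36^2 = 1296 ≡ 124 (mod 293)
6^8 = (6^4)^2 ≡ 124^2 = 15376 ≡ 140 (mod 293)
6^11 = 6^8 · 6^2 · 6^1 ≡ 140 · 36 · 6 ≡ 61 (mod 293).

61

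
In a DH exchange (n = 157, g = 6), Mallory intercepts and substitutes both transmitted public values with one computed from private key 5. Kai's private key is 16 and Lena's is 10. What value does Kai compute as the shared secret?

Kai receives Mallory's public value M = 6^5 mod 157 instead of the honest one.
6^1 ≡ 6 (mod 157)
6^2 = (6^1)^2 ≡ 6^2 = 36 ≡ 36 (mod 157)
6^4 = (6^2)^2 ≡ 36^2 = 1296 ≡ 40 (mod 157)
6^5 = 6^4 · 6^1 ≡ 40 · 6 ≡ 83 (mod 157).
So M = 83. Kai computes K = M^16 mod 157.
83^1 ≡ 83 (mod 157)
83^2 = (83^1)^2 ≡ 83^2 = 6889 ≡ 138 (mod 157)
83^4 = (83^2)^2 ≡ 138^2 = 19044 ≡ 47 (mod 157)
83^8 = (83^4)^2 ≡ 47^2 = 2209 ≡ 11 (mod 157)
83^16 = (83^8)^2 ≡ 11^2 = 121 ≡ 121 (mod 157)

121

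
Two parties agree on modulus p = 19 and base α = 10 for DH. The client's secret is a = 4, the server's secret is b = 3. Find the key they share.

The client sends A = α^a mod p = 10^4 mod 19.
10^1 ≡ 10 (mod 19)
10^2 = (10^1)^2 ≡ 10^2 = 100 ≡ 5 (mod 19)
10^4 = (10^2)^2 ≡ 5^2 = 25 ≡ 6 (mod 19)
So A = 6. The server then computes K = A^b mod p = 6^3 mod 19.
6^1 ≡ 6 (mod 19)
6^2 = (6^1)^2 ≡ 6^2 = 36 ≡ 17 (mod 19)
6^3 = 6^2 · 6^1 ≡ 17 · 6 ≡ 7 (mod 19).

7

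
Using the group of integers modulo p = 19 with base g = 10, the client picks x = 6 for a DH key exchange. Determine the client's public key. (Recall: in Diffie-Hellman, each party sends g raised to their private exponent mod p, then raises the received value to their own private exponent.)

11

Public value = 10^6 (mod 19).
10^1 ≡ 10 (mod 19)
10^2 = (10^1)^2 ≡ 10^2 = 100 ≡ 5 (mod 19)
10^4 = (10^2)^2 ≡ 5^2 = 25 ≡ 6 (mod 19)
10^6 = 10^4 · 10^2 ≡ 6 · 5 ≡ 11 (mod 19).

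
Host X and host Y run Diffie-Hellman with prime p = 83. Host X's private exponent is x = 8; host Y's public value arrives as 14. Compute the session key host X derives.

3

Shared key K = 14^8 mod 83.
14^1 ≡ 14 (mod 83)
14^2 = (14^1)^2 ≡ 14^2 = 196 ≡ 30 (mod 83)
14^4 = (14^2)^2 ≡ 30^2 = 900 ≡ 70 (mod 83)
14^8 = (14^4)^2 ≡ 70^2 = 4900 ≡ 3 (mod 83)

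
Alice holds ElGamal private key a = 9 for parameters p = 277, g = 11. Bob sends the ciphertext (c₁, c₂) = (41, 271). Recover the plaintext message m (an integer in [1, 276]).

Shared mask s = c₁^a mod p = 41^9 mod 277.
41^1 ≡ 41 (mod 277)
41^2 = (41^1)^2 ≡ 41^2 = 1681 ≡ 19 (mod 277)
41^4 = (41^2)^2 ≡ 19^2 = 361 ≡ 84 (mod 277)
41^8 = (41^4)^2 ≡ 84^2 = 7056 ≡ 131 (mod 277)
41^9 = 41^8 · 41^1 ≡ 131 · 41 ≡ 108 (mod 277).
So s = 108; s⁻¹ ≡ 59 (mod 277).
m = c₂ · s⁻¹ mod 277 = 271 · 59 mod 277 = 200.

200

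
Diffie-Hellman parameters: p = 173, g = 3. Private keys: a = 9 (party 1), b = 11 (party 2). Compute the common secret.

45

Party 2 sends B = g^b mod p = 3^11 mod 173.
3^1 ≡ 3 (mod 173)
3^2 = (3^1)^2 ≡ 3^2 = 9 ≡ 9 (mod 173)
3^4 = (3^2)^2 ≡ 9^2 = 81 ≡ 81 (mod 173)
3^8 = (3^4)^2 ≡ 81^2 = 6561 ≡ 160 (mod 173)
3^11 = 3^8 · 3^2 · 3^1 ≡ 160 · 9 · 3 ≡ 168 (mod 173).
So B = 168. Party 1 then computes K = B^a mod p = 168^9 mod 173.
168^1 ≡ 168 (mod 173)
168^2 = (168^1)^2 ≡ 168^2 = 28224 ≡ 25 (mod 173)
168^4 = (168^2)^2 ≡ 25^2 = 625 ≡ 106 (mod 173)
168^8 = (168^4)^2 ≡ 106^2 = 11236 ≡ 164 (mod 173)
168^9 = 168^8 · 168^1 ≡ 164 · 168 ≡ 45 (mod 173).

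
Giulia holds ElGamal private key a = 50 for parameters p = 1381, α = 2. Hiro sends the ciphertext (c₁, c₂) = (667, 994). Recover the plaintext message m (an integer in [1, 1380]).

1285

Shared mask s = c₁^a mod p = 667^50 mod 1381.
667^1 ≡ 667 (mod 1381)
667^2 = (667^1)^2 ≡ 667^2 = 444889 ≡ 207 (mod 1381)
667^4 = (667^2)^2 ≡ 207^2 = 42849 ≡ 38 (mod 1381)
667^8 = (667^4)^2 ≡ 38^2 = 1444 ≡ 63 (mod 1381)
667^16 = (667^8)^2 ≡ 63^2 = 3969 ≡ 1207 (mod 1381)
667^32 = (667^16)^2 ≡ 1207^2 = 1456849 ≡ 1275 (mod 1381)
667^50 = 667^32 · 667^16 · 667^2 ≡ 1275 · 1207 · 207 ≡ 824 (mod 1381).
So s = 824; s⁻¹ ≡ 300 (mod 1381).
m = c₂ · s⁻¹ mod 1381 = 994 · 300 mod 1381 = 1285.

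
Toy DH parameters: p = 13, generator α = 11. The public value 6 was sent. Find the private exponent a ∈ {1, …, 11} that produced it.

11

Try successive powers of 11 modulo 13:
11^1 ≡ 11
11^2 ≡ 4
11^3 ≡ 5
11^4 ≡ 3
11^5 ≡ 7
11^6 ≡ 12
11^7 ≡ 2
11^8 ≡ 9
11^9 ≡ 8
11^10 ≡ 10
11^11 ≡ 6
Found: a = 11.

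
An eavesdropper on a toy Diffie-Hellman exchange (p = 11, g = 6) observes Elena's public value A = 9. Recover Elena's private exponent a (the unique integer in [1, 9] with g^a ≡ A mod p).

4

Try successive powers of 6 modulo 11:
6^1 ≡ 6
6^2 ≡ 3
6^3 ≡ 7
6^4 ≡ 9
Found: a = 4.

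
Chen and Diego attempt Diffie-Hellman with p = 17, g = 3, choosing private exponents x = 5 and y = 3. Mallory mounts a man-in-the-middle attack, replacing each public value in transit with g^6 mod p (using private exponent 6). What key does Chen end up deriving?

Chen receives Mallory's public value M = 3^6 mod 17 instead of the honest one.
3^1 ≡ 3 (mod 17)
3^2 = (3^1)^2 ≡ 3^2 = 9 ≡ 9 (mod 17)
3^4 = (3^2)^2 ≡ 9^2 = 81 ≡ 13 (mod 17)
3^6 = 3^4 · 3^2 ≡ 13 · 9 ≡ 15 (mod 17).
So M = 15. Chen computes K = M^5 mod 17.
15^1 ≡ 15 (mod 17)
15^2 = (15^1)^2 ≡ 15^2 = 225 ≡ 4 (mod 17)
15^4 = (15^2)^2 ≡ 4^2 = 16 ≡ 16 (mod 17)
15^5 = 15^4 · 15^1 ≡ 16 · 15 ≡ 2 (mod 17).

2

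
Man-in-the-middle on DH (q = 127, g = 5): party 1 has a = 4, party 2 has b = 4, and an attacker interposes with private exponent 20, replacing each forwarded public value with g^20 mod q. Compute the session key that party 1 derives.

Party 1 receives an attacker's public value M = 5^20 mod 127 instead of the honest one.
5^1 ≡ 5 (mod 127)
5^2 = (5^1)^2 ≡ 5^2 = 25 ≡ 25 (mod 127)
5^4 = (5^2)^2 ≡ 25^2 = 625 ≡ 117 (mod 127)
5^8 = (5^4)^2 ≡ 117^2 = 13689 ≡ 100 (mod 127)
5^16 = (5^8)^2 ≡ 100^2 = 10000 ≡ 94 (mod 127)
5^20 = 5^16 · 5^4 ≡ 94 · 117 ≡ 76 (mod 127).
So M = 76. Party 1 computes K = M^4 mod 127.
76^1 ≡ 76 (mod 127)
76^2 = (76^1)^2 ≡ 76^2 = 5776 ≡ 61 (mod 127)
76^4 = (76^2)^2 ≡ 61^2 = 3721 ≡ 38 (mod 127)

38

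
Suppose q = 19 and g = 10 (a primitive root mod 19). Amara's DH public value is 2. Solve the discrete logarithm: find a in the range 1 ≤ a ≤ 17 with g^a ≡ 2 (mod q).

Try successive powers of 10 modulo 19:
10^1 ≡ 10
10^2 ≡ 5
10^3 ≡ 12
10^4 ≡ 6
10^5 ≡ 3
10^6 ≡ 11
10^7 ≡ 15
10^8 ≡ 17
10^9 ≡ 18
10^10 ≡ 9
10^11 ≡ 14
10^12 ≡ 7
10^13 ≡ 13
10^14 ≡ 16
10^15 ≡ 8
10^16 ≡ 4
10^17 ≡ 2
Found: a = 17.

17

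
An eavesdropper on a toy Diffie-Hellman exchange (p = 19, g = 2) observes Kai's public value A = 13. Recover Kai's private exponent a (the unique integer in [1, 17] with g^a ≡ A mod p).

Try successive powers of 2 modulo 19:
2^1 ≡ 2
2^2 ≡ 4
2^3 ≡ 8
2^4 ≡ 16
2^5 ≡ 13
Found: a = 5.

5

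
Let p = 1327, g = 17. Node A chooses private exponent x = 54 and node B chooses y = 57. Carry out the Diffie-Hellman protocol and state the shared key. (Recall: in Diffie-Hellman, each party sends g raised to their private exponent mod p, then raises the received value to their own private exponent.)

1209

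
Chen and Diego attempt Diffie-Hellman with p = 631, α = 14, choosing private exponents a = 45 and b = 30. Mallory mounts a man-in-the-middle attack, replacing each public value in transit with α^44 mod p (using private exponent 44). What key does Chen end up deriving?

Chen receives Mallory's public value M = 14^44 mod 631 instead of the honest one.
14^1 ≡ 14 (mod 631)
14^2 = (14^1)^2 ≡ 14^2 = 196 ≡ 196 (mod 631)
14^4 = (14^2)^2 ≡ 196^2 = 38416 ≡ 556 (mod 631)
14^8 = (14^4)^2 ≡ 556^2 = 309136 ≡ 577 (mod 631)
14^16 = (14^8)^2 ≡ 577^2 = 332929 ≡ 392 (mod 631)
14^32 = (14^16)^2 ≡ 392^2 = 153664 ≡ 331 (mod 631)
14^44 = 14^32 · 14^8 · 14^4 ≡ 331 · 577 · 556 ≡ 306 (mod 631).
So M = 306. Chen computes K = M^45 mod 631.
306^1 ≡ 306 (mod 631)
306^2 = (306^1)^2 ≡ 306^2 = 93636 ≡ 248 (mod 631)
306^4 = (306^2)^2 ≡ 248^2 = 61504 ≡ 297 (mod 631)
306^8 = (306^4)^2 ≡ 297^2 = 88209 ≡ 500 (mod 631)
306^16 = (306^8)^2 ≡ 500^2 = 250000 ≡ 124 (mod 631)
306^32 = (306^16)^2 ≡ 124^2 = 15376 ≡ 232 (mod 631)
306^45 = 306^32 · 306^8 · 306^4 · 306^1 ≡ 232 · 500 · 297 · 306 ≡ 21 (mod 631).

21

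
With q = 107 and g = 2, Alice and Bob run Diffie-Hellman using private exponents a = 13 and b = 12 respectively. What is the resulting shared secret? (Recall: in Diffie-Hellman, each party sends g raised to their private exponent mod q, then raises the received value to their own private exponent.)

Alice sends A = g^a mod q = 2^13 mod 107.
2^1 ≡ 2 (mod 107)
2^2 = (2^1)^2 ≡ 2^2 = 4 ≡ 4 (mod 107)
2^4 = (2^2)^2 ≡ 4^2 = 16 ≡ 16 (mod 107)
2^8 = (2^4)^2 ≡ 16^2 = 256 ≡ 42 (mod 107)
2^13 = 2^8 · 2^4 · 2^1 ≡ 42 · 16 · 2 ≡ 60 (mod 107).
So A = 60. Bob then computes K = A^b mod q = 60^12 mod 107.
60^1 ≡ 60 (mod 107)
60^2 = (60^1)^2 ≡ 60^2 = 3600 ≡ 69 (mod 107)
60^4 = (60^2)^2 ≡ 69^2 = 4761 ≡ 53 (mod 107)
60^8 = (60^4)^2 ≡ 53^2 = 2809 ≡ 27 (mod 107)
60^12 = 60^8 · 60^4 ≡ 27 · 53 ≡ 40 (mod 107).

40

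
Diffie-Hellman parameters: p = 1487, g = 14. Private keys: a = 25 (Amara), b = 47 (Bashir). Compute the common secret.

Amara sends A = g^a mod p = 14^25 mod 1487.
14^1 ≡ 14 (mod 1487)
14^2 = (14^1)^2 ≡ 14^2 = 196 ≡ 196 (mod 1487)
14^4 = (14^2)^2 ≡ 196^2 = 38416 ≡ 1241 (mod 1487)
14^8 = (14^4)^2 ≡ 1241^2 = 1540081 ≡ 1036 (mod 1487)
14^16 = (14^8)^2 ≡ 1036^2 = 1073296 ≡ 1169 (mod 1487)
14^25 = 14^16 · 14^8 · 14^1 ≡ 1169 · 1036 · 14 ≡ 402 (mod 1487).
So A = 402. Bashir then computes K = A^b mod p = 402^47 mod 1487.
402^1 ≡ 402 (mod 1487)
402^2 = (402^1)^2 ≡ 402^2 = 161604 ≡ 1008 (mod 1487)
402^4 = (402^2)^2 ≡ 1008^2 = 1016064 ≡ 443 (mod 1487)
402^8 = (402^4)^2 ≡ 443^2 = 196249 ≡ 1452 (mod 1487)
402^16 = (402^8)^2 ≡ 1452^2 = 2108304 ≡ 1225 (mod 1487)
402^32 = (402^16)^2 ≡ 1225^2 = 1500625 ≡ 242 (mod 1487)
402^47 = 402^32 · 402^8 · 402^4 · 402^2 · 402^1 ≡ 242 · 1452 · 443 · 1008 · 402 ≡ 878 (mod 1487).

878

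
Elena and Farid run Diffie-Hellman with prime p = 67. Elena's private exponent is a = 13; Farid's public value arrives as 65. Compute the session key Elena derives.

49

Shared key K = 65^13 mod 67.
65^1 ≡ 65 (mod 67)
65^2 = (65^1)^2 ≡ 65^2 = 4225 ≡ 4 (mod 67)
65^4 = (65^2)^2 ≡ 4^2 = 16 ≡ 16 (mod 67)
65^8 = (65^4)^2 ≡ 16^2 = 256 ≡ 55 (mod 67)
65^13 = 65^8 · 65^4 · 65^1 ≡ 55 · 16 · 65 ≡ 49 (mod 67).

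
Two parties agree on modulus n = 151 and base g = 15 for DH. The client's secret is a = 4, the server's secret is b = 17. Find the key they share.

25

The server sends B = g^b mod n = 15^17 mod 151.
15^1 ≡ 15 (mod 151)
15^2 = (15^1)^2 ≡ 15^2 = 225 ≡ 74 (mod 151)
15^4 = (15^2)^2 ≡ 74^2 = 5476 ≡ 40 (mod 151)
15^8 = (15^4)^2 ≡ 40^2 = 1600 ≡ 90 (mod 151)
15^16 = (15^8)^2 ≡ 90^2 = 8100 ≡ 97 (mod 151)
15^17 = 15^16 · 15^1 ≡ 97 · 15 ≡ 96 (mod 151).
So B = 96. The client then computes K = B^a mod n = 96^4 mod 151.
96^1 ≡ 96 (mod 151)
96^2 = (96^1)^2 ≡ 96^2 = 9216 ≡ 5 (mod 151)
96^4 = (96^2)^2 ≡ 5^2 = 25 ≡ 25 (mod 151)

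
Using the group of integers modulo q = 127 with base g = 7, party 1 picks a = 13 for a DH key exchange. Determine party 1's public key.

Public value = 7^13 (mod 127).
7^1 ≡ 7 (mod 127)
7^2 = (7^1)^2 ≡ 7^2 = 49 ≡ 49 (mod 127)
7^4 = (7^2)^2 ≡ 49^2 = 2401 ≡ 115 (mod 127)
7^8 = (7^4)^2 ≡ 115^2 = 13225 ≡ 17 (mod 127)
7^13 = 7^8 · 7^4 · 7^1 ≡ 17 · 115 · 7 ≡ 96 (mod 127).

96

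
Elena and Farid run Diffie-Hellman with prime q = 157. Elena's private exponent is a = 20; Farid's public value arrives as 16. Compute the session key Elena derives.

Shared key K = 16^20 mod 157.
16^1 ≡ 16 (mod 157)
16^2 = (16^1)^2 ≡ 16^2 = 256 ≡ 99 (mod 157)
16^4 = (16^2)^2 ≡ 99^2 = 9801 ≡ 67 (mod 157)
16^8 = (16^4)^2 ≡ 67^2 = 4489 ≡ 93 (mod 157)
16^16 = (16^8)^2 ≡ 93^2 = 8649 ≡ 14 (mod 157)
16^20 = 16^16 · 16^4 ≡ 14 · 67 ≡ 153 (mod 157).

153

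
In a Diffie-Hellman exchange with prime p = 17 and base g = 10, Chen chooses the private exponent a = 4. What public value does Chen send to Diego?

4

Public value = 10^4 mod 17.
10^1 ≡ 10 (mod 17)
10^2 = (10^1)^2 ≡ 10^2 = 100 ≡ 15 (mod 17)
10^4 = (10^2)^2 ≡ 15^2 = 225 ≡ 4 (mod 17)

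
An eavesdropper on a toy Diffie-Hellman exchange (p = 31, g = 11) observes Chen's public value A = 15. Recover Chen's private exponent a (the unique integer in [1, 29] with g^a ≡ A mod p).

27

Try successive powers of 11 modulo 31:
11^1 ≡ 11
11^2 ≡ 28
11^3 ≡ 29
11^4 ≡ 9
11^5 ≡ 6
11^6 ≡ 4
11^7 ≡ 13
11^8 ≡ 19
11^9 ≡ 23
11^10 ≡ 5
11^11 ≡ 24
11^12 ≡ 16
11^13 ≡ 21
11^14 ≡ 14
11^15 ≡ 30
11^16 ≡ 20
11^17 ≡ 3
11^18 ≡ 2
11^19 ≡ 22
11^20 ≡ 25
11^21 ≡ 27
11^22 ≡ 18
11^23 ≡ 12
11^24 ≡ 8
11^25 ≡ 26
11^26 ≡ 7
11^27 ≡ 15
Found: a = 27.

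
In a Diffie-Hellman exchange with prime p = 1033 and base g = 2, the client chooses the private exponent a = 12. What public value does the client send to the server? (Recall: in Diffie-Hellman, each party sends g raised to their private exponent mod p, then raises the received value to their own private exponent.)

997

Public value = 2^12 (mod 1033).
2^1 ≡ 2 (mod 1033)
2^2 = (2^1)^2 ≡ 2^2 = 4 ≡ 4 (mod 1033)
2^4 = (2^2)^2 ≡ 4^2 = 16 ≡ 16 (mod 1033)
2^8 = (2^4)^2 ≡ 16^2 = 256 ≡ 256 (mod 1033)
2^12 = 2^8 · 2^4 ≡ 256 · 16 ≡ 997 (mod 1033).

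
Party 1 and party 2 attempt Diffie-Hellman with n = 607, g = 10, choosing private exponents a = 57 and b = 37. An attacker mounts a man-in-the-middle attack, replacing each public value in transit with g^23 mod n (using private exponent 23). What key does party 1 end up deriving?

Party 1 receives an attacker's public value M = 10^23 mod 607 instead of the honest one.
10^1 ≡ 10 (mod 607)
10^2 = (10^1)^2 ≡ 10^2 = 100 ≡ 100 (mod 607)
10^4 = (10^2)^2 ≡ 100^2 = 10000 ≡ 288 (mod 607)
10^8 = (10^4)^2 ≡ 288^2 = 82944 ≡ 392 (mod 607)
10^16 = (10^8)^2 ≡ 392^2 = 153664 ≡ 93 (mod 607)
10^23 = 10^16 · 10^4 · 10^2 · 10^1 ≡ 93 · 288 · 100 · 10 ≡ 125 (mod 607).
So M = 125. Party 1 computes K = M^57 mod 607.
125^1 ≡ 125 (mod 607)
125^2 = (125^1)^2 ≡ 125^2 = 15625 ≡ 450 (mod 607)
125^4 = (125^2)^2 ≡ 450^2 = 202500 ≡ 369 (mod 607)
125^8 = (125^4)^2 ≡ 369^2 = 136161 ≡ 193 (mod 607)
125^16 = (125^8)^2 ≡ 193^2 = 37249 ≡ 222 (mod 607)
125^32 = (125^16)^2 ≡ 222^2 = 49284 ≡ 117 (mod 607)
125^57 = 125^32 · 125^16 · 125^8 · 125^1 ≡ 117 · 222 · 193 · 125 ≡ 261 (mod 607).

261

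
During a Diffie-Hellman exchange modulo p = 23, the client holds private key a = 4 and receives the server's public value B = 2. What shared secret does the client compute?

16

Shared key K = 2^4 mod 23.
2^1 ≡ 2 (mod 23)
2^2 = (2^1)^2 ≡ 2^2 = 4 ≡ 4 (mod 23)
2^4 = (2^2)^2 ≡ 4^2 = 16 ≡ 16 (mod 23)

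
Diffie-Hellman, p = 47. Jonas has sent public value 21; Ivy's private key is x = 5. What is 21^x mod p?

36

Shared key K = 21^5 mod 47.
21^1 ≡ 21 (mod 47)
21^2 = (21^1)^2 ≡ 21^2 = 441 ≡ 18 (mod 47)
21^4 = (21^2)^2 ≡ 18^2 = 324 ≡ 42 (mod 47)
21^5 = 21^4 · 21^1 ≡ 42 · 21 ≡ 36 (mod 47).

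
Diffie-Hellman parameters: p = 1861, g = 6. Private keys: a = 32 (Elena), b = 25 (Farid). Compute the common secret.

1823

Farid sends B = g^b mod p = 6^25 mod 1861.
6^1 ≡ 6 (mod 1861)
6^2 = (6^1)^2 ≡ 6^2 = 36 ≡ 36 (mod 1861)
6^4 = (6^2)^2 ≡ 36^2 = 1296 ≡ 1296 (mod 1861)
6^8 = (6^4)^2 ≡ 1296^2 = 1679616 ≡ 994 (mod 1861)
6^16 = (6^8)^2 ≡ 994^2 = 988036 ≡ 1706 (mod 1861)
6^25 = 6^16 · 6^8 · 6^1 ≡ 1706 · 994 · 6 ≡ 497 (mod 1861).
So B = 497. Elena then computes K = B^a mod p = 497^32 mod 1861.
497^1 ≡ 497 (mod 1861)
497^2 = (497^1)^2 ≡ 497^2 = 247009 ≡ 1357 (mod 1861)
497^4 = (497^2)^2 ≡ 1357^2 = 1841449 ≡ 920 (mod 1861)
497^8 = (497^4)^2 ≡ 920^2 = 846400 ≡ 1506 (mod 1861)
497^16 = (497^8)^2 ≡ 1506^2 = 2268036 ≡ 1338 (mod 1861)
497^32 = (497^16)^2 ≡ 1338^2 = 1790244 ≡ 1823 (mod 1861)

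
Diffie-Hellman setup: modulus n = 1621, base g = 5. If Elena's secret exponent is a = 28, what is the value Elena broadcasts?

169

Public value = 5^28 (mod 1621).
5^1 ≡ 5 (mod 1621)
5^2 = (5^1)^2 ≡ 5^2 = 25 ≡ 25 (mod 1621)
5^4 = (5^2)^2 ≡ 25^2 = 625 ≡ 625 (mod 1621)
5^8 = (5^4)^2 ≡ 625^2 = 390625 ≡ 1585 (mod 1621)
5^16 = (5^8)^2 ≡ 1585^2 = 2512225 ≡ 1296 (mod 1621)
5^28 = 5^16 · 5^8 · 5^4 ≡ 1296 · 1585 · 625 ≡ 169 (mod 1621).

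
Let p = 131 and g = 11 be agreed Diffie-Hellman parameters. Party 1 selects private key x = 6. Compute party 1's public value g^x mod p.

Public value = 11^6 mod 131.
11^1 ≡ 11 (mod 131)
11^2 = (11^1)^2 ≡ 11^2 = 121 ≡ 121 (mod 131)
11^4 = (11^2)^2 ≡ 121^2 = 14641 ≡ 100 (mod 131)
11^6 = 11^4 · 11^2 ≡ 100 · 121 ≡ 48 (mod 131).

48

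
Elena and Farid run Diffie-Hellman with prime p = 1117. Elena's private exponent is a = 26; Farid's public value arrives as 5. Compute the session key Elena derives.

Shared key K = 5^26 mod 1117.
5^1 ≡ 5 (mod 1117)
5^2 = (5^1)^2 ≡ 5^2 = 25 ≡ 25 (mod 1117)
5^4 = (5^2)^2 ≡ 25^2 = 625 ≡ 625 (mod 1117)
5^8 = (5^4)^2 ≡ 625^2 = 390625 ≡ 792 (mod 1117)
5^16 = (5^8)^2 ≡ 792^2 = 627264 ≡ 627 (mod 1117)
5^26 = 5^16 · 5^8 · 5^2 ≡ 627 · 792 · 25 ≡ 262 (mod 1117).

262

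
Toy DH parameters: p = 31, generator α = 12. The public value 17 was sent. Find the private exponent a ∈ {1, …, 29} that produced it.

13

Try successive powers of 12 modulo 31:
12^1 ≡ 12
12^2 ≡ 20
12^3 ≡ 23
12^4 ≡ 28
12^5 ≡ 26
12^6 ≡ 2
12^7 ≡ 24
12^8 ≡ 9
12^9 ≡ 15
12^10 ≡ 25
12^11 ≡ 21
12^12 ≡ 4
12^13 ≡ 17
Found: a = 13.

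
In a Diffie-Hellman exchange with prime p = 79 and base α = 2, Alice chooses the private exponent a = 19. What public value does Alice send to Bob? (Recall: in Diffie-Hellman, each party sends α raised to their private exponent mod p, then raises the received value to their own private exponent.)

44

Public value = 2^19 mod 79.
2^1 ≡ 2 (mod 79)
2^2 = (2^1)^2 ≡ 2^2 = 4 ≡ 4 (mod 79)
2^4 = (2^2)^2 ≡ 4^2 = 16 ≡ 16 (mod 79)
2^8 = (2^4)^2 ≡ 16^2 = 256 ≡ 19 (mod 79)
2^16 = (2^8)^2 ≡ 19^2 = 361 ≡ 45 (mod 79)
2^19 = 2^16 · 2^2 · 2^1 ≡ 45 · 4 · 2 ≡ 44 (mod 79).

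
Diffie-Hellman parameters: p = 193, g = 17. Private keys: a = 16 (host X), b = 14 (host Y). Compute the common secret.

85

Host X sends A = g^a mod p = 17^16 mod 193.
17^1 ≡ 17 (mod 193)
17^2 = (17^1)^2 ≡ 17^2 = 289 ≡ 96 (mod 193)
17^4 = (17^2)^2 ≡ 96^2 = 9216 ≡ 145 (mod 193)
17^8 = (17^4)^2 ≡ 145^2 = 21025 ≡ 181 (mod 193)
17^16 = (17^8)^2 ≡ 181^2 = 32761 ≡ 144 (mod 193)
So A = 144. Host Y then computes K = A^b mod p = 144^14 mod 193.
144^1 ≡ 144 (mod 193)
144^2 = (144^1)^2 ≡ 144^2 = 20736 ≡ 85 (mod 193)
144^4 = (144^2)^2 ≡ 85^2 = 7225 ≡ 84 (mod 193)
144^8 = (144^4)^2 ≡ 84^2 = 7056 ≡ 108 (mod 193)
144^14 = 144^8 · 144^4 · 144^2 ≡ 108 · 84 · 85 ≡ 85 (mod 193).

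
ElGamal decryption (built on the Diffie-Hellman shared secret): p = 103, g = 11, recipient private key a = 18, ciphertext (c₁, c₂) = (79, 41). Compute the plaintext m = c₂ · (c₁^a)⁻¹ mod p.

Shared mask s = c₁^a mod p = 79^18 mod 103.
79^1 ≡ 79 (mod 103)
79^2 = (79^1)^2 ≡ 79^2 = 6241 ≡ 61 (mod 103)
79^4 = (79^2)^2 ≡ 61^2 = 3721 ≡ 13 (mod 103)
79^8 = (79^4)^2 ≡ 13^2 = 169 ≡ 66 (mod 103)
79^16 = (79^8)^2 ≡ 66^2 = 4356 ≡ 30 (mod 103)
79^18 = 79^16 · 79^2 ≡ 30 · 61 ≡ 79 (mod 103).
So s = 79; s⁻¹ ≡ 30 (mod 103).
m = c₂ · s⁻¹ mod 103 = 41 · 30 mod 103 = 97.

97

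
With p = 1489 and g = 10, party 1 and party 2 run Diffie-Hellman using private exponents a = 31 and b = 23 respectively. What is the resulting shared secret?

1474

Party 2 sends B = g^b mod p = 10^23 mod 1489.
10^1 ≡ 10 (mod 1489)
10^2 = (10^1)^2 ≡ 10^2 = 100 ≡ 100 (mod 1489)
10^4 = (10^2)^2 ≡ 100^2 = 10000 ≡ 1066 (mod 1489)
10^8 = (10^4)^2 ≡ 1066^2 = 1136356 ≡ 249 (mod 1489)
10^16 = (10^8)^2 ≡ 249^2 = 62001 ≡ 952 (mod 1489)
10^23 = 10^16 · 10^4 · 10^2 · 10^1 ≡ 952 · 1066 · 100 · 10 ≡ 1072 (mod 1489).
So B = 1072. Party 1 then computes K = B^a mod p = 1072^31 mod 1489.
1072^1 ≡ 1072 (mod 1489)
1072^2 = (1072^1)^2 ≡ 1072^2 = 1149184 ≡ 1165 (mod 1489)
1072^4 = (1072^2)^2 ≡ 1165^2 = 1357225 ≡ 746 (mod 1489)
1072^8 = (1072^4)^2 ≡ 746^2 = 556516 ≡ 1119 (mod 1489)
1072^16 = (1072^8)^2 ≡ 1119^2 = 1252161 ≡ 1401 (mod 1489)
1072^31 = 1072^16 · 1072^8 · 1072^4 · 1072^2 · 1072^1 ≡ 1401 · 1119 · 746 · 1165 · 1072 ≡ 1474 (mod 1489).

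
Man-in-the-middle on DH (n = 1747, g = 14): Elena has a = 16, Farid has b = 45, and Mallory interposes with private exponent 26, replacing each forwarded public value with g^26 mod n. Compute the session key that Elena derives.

269

Elena receives Mallory's public value M = 14^26 mod 1747 instead of the honest one.
14^1 ≡ 14 (mod 1747)
14^2 = (14^1)^2 ≡ 14^2 = 196 ≡ 196 (mod 1747)
14^4 = (14^2)^2 ≡ 196^2 = 38416 ≡ 1729 (mod 1747)
14^8 = (14^4)^2 ≡ 1729^2 = 2989441 ≡ 324 (mod 1747)
14^16 = (14^8)^2 ≡ 324^2 = 104976 ≡ 156 (mod 1747)
14^26 = 14^16 · 14^8 · 14^2 ≡ 156 · 324 · 196 ≡ 1134 (mod 1747).
So M = 1134. Elena computes K = M^16 mod 1747.
1134^1 ≡ 1134 (mod 1747)
1134^2 = (1134^1)^2 ≡ 1134^2 = 1285956 ≡ 164 (mod 1747)
1134^4 = (1134^2)^2 ≡ 164^2 = 26896 ≡ 691 (mod 1747)
1134^8 = (1134^4)^2 ≡ 691^2 = 477481 ≡ 550 (mod 1747)
1134^16 = (1134^8)^2 ≡ 550^2 = 302500 ≡ 269 (mod 1747)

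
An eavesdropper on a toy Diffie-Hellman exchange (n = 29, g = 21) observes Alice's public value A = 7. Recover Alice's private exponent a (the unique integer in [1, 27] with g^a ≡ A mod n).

Try successive powers of 21 modulo 29:
21^1 ≡ 21
21^2 ≡ 6
21^3 ≡ 10
21^4 ≡ 7
Found: a = 4.

4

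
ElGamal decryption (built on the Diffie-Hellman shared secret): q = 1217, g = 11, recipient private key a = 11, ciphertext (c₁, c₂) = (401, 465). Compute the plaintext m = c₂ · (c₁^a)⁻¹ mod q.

Shared mask s = c₁^a mod q = 401^11 mod 1217.
401^1 ≡ 401 (mod 1217)
401^2 = (401^1)^2 ≡ 401^2 = 160801 ≡ 157 (mod 1217)
401^4 = (401^2)^2 ≡ 157^2 = 24649 ≡ 309 (mod 1217)
401^8 = (401^4)^2 ≡ 309^2 = 95481 ≡ 555 (mod 1217)
401^11 = 401^8 · 401^2 · 401^1 ≡ 555 · 157 · 401 ≡ 1065 (mod 1217).
So s = 1065; s⁻¹ ≡ 8 (mod 1217).
m = c₂ · s⁻¹ mod 1217 = 465 · 8 mod 1217 = 69.

69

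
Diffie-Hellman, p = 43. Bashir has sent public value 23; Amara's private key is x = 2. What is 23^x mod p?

Shared key K = 23^2 mod 43.
23^1 ≡ 23 (mod 43)
23^2 = (23^1)^2 ≡ 23^2 = 529 ≡ 13 (mod 43)

13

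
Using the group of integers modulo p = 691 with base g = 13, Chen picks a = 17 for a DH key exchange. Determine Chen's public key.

94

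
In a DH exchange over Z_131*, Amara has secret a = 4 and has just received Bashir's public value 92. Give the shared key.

Shared key K = 92^4 mod 131.
92^1 ≡ 92 (mod 131)
92^2 = (92^1)^2 ≡ 92^2 = 8464 ≡ 80 (mod 131)
92^4 = (92^2)^2 ≡ 80^2 = 6400 ≡ 112 (mod 131)

112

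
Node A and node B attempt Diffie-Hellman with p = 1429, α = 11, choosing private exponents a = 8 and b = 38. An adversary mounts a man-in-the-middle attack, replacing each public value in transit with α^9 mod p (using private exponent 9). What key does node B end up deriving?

1424

Node B receives an adversary's public value M = 11^9 mod 1429 instead of the honest one.
11^1 ≡ 11 (mod 1429)
11^2 = (11^1)^2 ≡ 11^2 = 121 ≡ 121 (mod 1429)
11^4 = (11^2)^2 ≡ 121^2 = 14641 ≡ 351 (mod 1429)
11^8 = (11^4)^2 ≡ 351^2 = 123201 ≡ 307 (mod 1429)
11^9 = 11^8 · 11^1 ≡ 307 · 11 ≡ 519 (mod 1429).
So M = 519. Node B computes K = M^38 mod 1429.
519^1 ≡ 519 (mod 1429)
519^2 = (519^1)^2 ≡ 519^2 = 269361 ≡ 709 (mod 1429)
519^4 = (519^2)^2 ≡ 709^2 = 502681 ≡ 1102 (mod 1429)
519^8 = (519^4)^2 ≡ 1102^2 = 1214404 ≡ 1183 (mod 1429)
519^16 = (519^8)^2 ≡ 1183^2 = 1399489 ≡ 498 (mod 1429)
519^32 = (519^16)^2 ≡ 498^2 = 248004 ≡ 787 (mod 1429)
519^38 = 519^32 · 519^4 · 519^2 ≡ 787 · 1102 · 709 ≡ 1424 (mod 1429).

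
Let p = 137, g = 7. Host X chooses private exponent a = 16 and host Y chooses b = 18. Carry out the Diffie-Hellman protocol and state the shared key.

73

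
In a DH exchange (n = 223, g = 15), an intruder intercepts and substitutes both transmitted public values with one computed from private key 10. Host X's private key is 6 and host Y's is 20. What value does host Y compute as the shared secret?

Host Y receives an intruder's public value M = 15^10 mod 223 instead of the honest one.
15^1 ≡ 15 (mod 223)
15^2 = (15^1)^2 ≡ 15^2 = 225 ≡ 2 (mod 223)
15^4 = (15^2)^2 ≡ 2^2 = 4 ≡ 4 (mod 223)
15^8 = (15^4)^2 ≡ 4^2 = 16 ≡ 16 (mod 223)
15^10 = 15^8 · 15^2 ≡ 16 · 2 ≡ 32 (mod 223).
So M = 32. Host Y computes K = M^20 mod 223.
32^1 ≡ 32 (mod 223)
32^2 = (32^1)^2 ≡ 32^2 = 1024 ≡ 132 (mod 223)
32^4 = (32^2)^2 ≡ 132^2 = 17424 ≡ 30 (mod 223)
32^8 = (32^4)^2 ≡ 30^2 = 900 ≡ 8 (mod 223)
32^16 = (32^8)^2 ≡ 8^2 = 64 ≡ 64 (mod 223)
32^20 = 32^16 · 32^4 ≡ 64 · 30 ≡ 136 (mod 223).

136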